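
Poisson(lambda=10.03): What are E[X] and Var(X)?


E[X] = Var(X) = lambda = 10.03

10.03, 10.03


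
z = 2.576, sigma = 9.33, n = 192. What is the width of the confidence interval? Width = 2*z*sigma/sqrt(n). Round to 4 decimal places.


width = 2*z*sigma/sqrt(n)
2*z*sigma = 2 * 2.576 * 9.33 = 48.06816
sqrt(192) ≈ 13.856406
width = 48.06816 / 13.856406 ≈ 3.469021

3.4690


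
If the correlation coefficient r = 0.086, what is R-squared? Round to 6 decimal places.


R^2 = r^2 = (0.086)^2 = 0.007396

0.007396


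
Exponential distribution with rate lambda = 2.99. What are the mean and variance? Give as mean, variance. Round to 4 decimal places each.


mean = 1/lam, var = 1/lam^2
mean = 1 / 2.99 = 100/299 ≈ 0.334448
lam^2 = 2.99^2 = 8.9401
var = 1 / 8.9401 ≈ 0.111856

0.3344, 0.1119


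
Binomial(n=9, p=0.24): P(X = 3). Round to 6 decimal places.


P = C(n,k) * p^k * (1-p)^(n-k)
C(9,3) = 84
p^k = 0.24^3 = 0.013824
(1-p)^(n-k) = 0.76^6 ≈ 0.1926999
P = 84 * 0.013824 * 0.1926999 ≈ 0.223766

0.223766


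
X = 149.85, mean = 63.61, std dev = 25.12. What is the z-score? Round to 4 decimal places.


z = (X - mu) / sigma
X - mu = 149.85 - 63.61 = 86.24
z = 86.24 / 25.12 = 539/157 ≈ 3.433121

3.4331


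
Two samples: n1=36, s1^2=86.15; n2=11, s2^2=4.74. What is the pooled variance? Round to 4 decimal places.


sp^2 = ((n1-1)*s1^2 + (n2-1)*s2^2)/(n1+n2-2)
(n1-1)*s1^2 = 35 * 86.15 = 3015.25
(n2-1)*s2^2 = 10 * 4.74 = 47.4
numerator = 3015.25 + 47.4 = 3062.65
n1+n2-2 = 45
sp^2 = 3062.65 / 45 = 61253/900 ≈ 68.058889

68.0589


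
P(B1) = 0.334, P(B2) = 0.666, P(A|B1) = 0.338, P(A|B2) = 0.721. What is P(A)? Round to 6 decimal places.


P(A) = P(A|B1)*P(B1) + P(A|B2)*P(B2)
P(A|B1)*P(B1) = 0.338 * 0.334 = 0.112892
P(A|B2)*P(B2) = 0.721 * 0.666 = 0.480186
P(A) = 0.112892 + 0.480186 = 0.593078

0.593078


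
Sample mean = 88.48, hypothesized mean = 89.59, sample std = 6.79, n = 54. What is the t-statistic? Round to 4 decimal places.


t = (xbar - mu0) / (s/sqrt(n))
xbar - mu0 = 88.48 - 89.59 = -1.11
sqrt(54) ≈ 7.34846923
s/sqrt(n) = 6.79 / 7.34846923 ≈ 0.92400196
t = -1.11 / 0.92400196 ≈ -1.201296

-1.2013


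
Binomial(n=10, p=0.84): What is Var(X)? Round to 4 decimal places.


Var = n*p*(1-p) = 10 * 0.84 * 0.16 = 1.344

1.3440


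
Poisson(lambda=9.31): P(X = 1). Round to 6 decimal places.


P = e^(-lam) * lam^k / k!
e^(-9.31) ≈ 0.00009051455
lam^k = 9.31^1 = 9.31
k! = 1! = 1
P = 0.00009051455 * 9.31 / 1 ≈ 0.000843

0.000843


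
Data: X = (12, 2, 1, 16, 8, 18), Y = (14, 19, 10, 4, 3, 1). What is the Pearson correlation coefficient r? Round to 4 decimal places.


r = sum((xi-xbar)(yi-ybar)) / sqrt(sum((xi-xbar)^2) * sum((yi-ybar)^2))
n = 6, xbar = 57/6 = 9.5, ybar = 51/6 = 8.5
Sxy = sum((xi-xbar)(yi-ybar)) = -162.5
Sxx = sum((xi-xbar)^2) = 251.5
Syy = sum((yi-ybar)^2) = 249.5
sqrt(Sxx*Syy) ≈ 250.498004
r = Sxy / sqrt(Sxx*Syy) = -162.5 / 250.498004 ≈ -0.648708

-0.6487


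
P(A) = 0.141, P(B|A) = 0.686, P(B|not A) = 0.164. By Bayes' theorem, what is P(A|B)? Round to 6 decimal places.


P(A|B) = P(B|A)*P(A) / P(B), P(B) = P(B|A)*P(A) + P(B|not A)*P(not A)
P(B|A)*P(A) = 0.686 * 0.141 = 0.096726
P(B|not A)*P(not A) = 0.164 * 0.859 = 0.140876
P(B) = 0.096726 + 0.140876 = 0.237602
P(A|B) = 0.096726 / 0.237602 ≈ 0.40709253

0.407093


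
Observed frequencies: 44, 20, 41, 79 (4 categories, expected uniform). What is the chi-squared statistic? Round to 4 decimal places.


chi2 = sum((O-E)^2/E), E = total/4
total = 184, E = 184/4 = 46
(44 - 46)^2 / 46 = 4 / 46 = 2/23 ≈ 0.086957
(20 - 46)^2 / 46 = 676 / 46 = 338/23 ≈ 14.695652
(41 - 46)^2 / 46 = 25 / 46 = 25/46 ≈ 0.543478
(79 - 46)^2 / 46 = 1089 / 46 = 1089/46 ≈ 23.673913
chi2 = 39

39.0000


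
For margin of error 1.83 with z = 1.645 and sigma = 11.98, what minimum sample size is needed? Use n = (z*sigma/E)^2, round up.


z*sigma/E = 1.645 * 11.98 / 1.83 ≈ 10.768907
(z*sigma/E)^2 ≈ 115.969360
round up: n = 116

116


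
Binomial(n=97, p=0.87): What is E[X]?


E[X] = n*p = 97 * 0.87 = 84.39

84.39


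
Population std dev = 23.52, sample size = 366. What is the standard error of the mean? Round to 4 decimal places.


SE = sigma / sqrt(n)
sqrt(366) ≈ 19.131126
SE = 23.52 / 19.131126 ≈ 1.229410

1.2294


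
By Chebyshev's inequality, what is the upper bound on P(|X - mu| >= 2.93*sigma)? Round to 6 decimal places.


P <= 1/k^2
k^2 = 2.93^2 = 8.5849
1/k^2 = 1 / 8.5849 ≈ 0.11648359

0.116484


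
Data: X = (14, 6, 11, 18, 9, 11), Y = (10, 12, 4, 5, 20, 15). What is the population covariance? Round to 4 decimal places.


Cov = (1/n)*sum((xi-xbar)(yi-ybar))
n = 6, xbar = 69/6 = 11.5, ybar = 66/6 = 11
sum((xi-xbar)(yi-ybar)) = -68
Cov = -68 / 6 = -34/3 ≈ -11.333333

-11.3333


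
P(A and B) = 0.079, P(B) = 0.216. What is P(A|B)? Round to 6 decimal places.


P(A|B) = P(A and B) / P(B) = 0.079 / 0.216 = 79/216 ≈ 0.36574074

0.365741


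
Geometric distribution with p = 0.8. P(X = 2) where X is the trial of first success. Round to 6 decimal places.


P = (1-p)^(k-1) * p
(1-p)^(k-1) = 0.2^1 = 0.2
P = 0.2 * 0.8 = 0.16

0.160000


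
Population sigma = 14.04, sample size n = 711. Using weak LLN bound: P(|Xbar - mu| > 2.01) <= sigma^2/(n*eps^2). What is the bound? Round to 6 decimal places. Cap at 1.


bound = min(1, sigma^2/(n*eps^2))
sigma^2 = 14.04^2 = 197.1216
n*eps^2 = 711 * 2.01^2 = 711 * 4.0401 = 2872.5111
sigma^2/(n*eps^2) = 197.1216 / 2872.5111 ≈ 0.06862344

0.068623


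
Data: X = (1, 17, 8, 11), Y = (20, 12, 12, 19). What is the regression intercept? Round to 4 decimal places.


a = ybar - b*xbar, where b = sum((xi-xbar)(yi-ybar)) / sum((xi-xbar)^2)
n = 4, xbar = 37/4 = 9.25, ybar = 63/4 = 15.75
Sxy = sum((xi-xbar)(yi-ybar)) = -53.75
Sxx = sum((xi-xbar)^2) = 132.75
b = Sxy / Sxx = -215/531 ≈ -0.404896
a = 15.75 - (-0.404896) * 9.25 = 10352/531 ≈ 19.495292

19.4953


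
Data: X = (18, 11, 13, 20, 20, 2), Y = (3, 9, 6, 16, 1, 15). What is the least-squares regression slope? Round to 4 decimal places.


b = sum((xi-xbar)(yi-ybar)) / sum((xi-xbar)^2)
n = 6, xbar = 84/6 = 14, ybar = 50/6 = 25/3 ≈ 8.333333
Sxy = sum((xi-xbar)(yi-ybar)) = -99
Sxx = sum((xi-xbar)^2) = 242
b = Sxy / Sxx = -9/22 ≈ -0.409091

-0.4091


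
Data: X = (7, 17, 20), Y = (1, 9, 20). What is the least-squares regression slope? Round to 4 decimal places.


b = sum((xi-xbar)(yi-ybar)) / sum((xi-xbar)^2)
n = 3, xbar = 44/3 ≈ 14.666667, ybar = 30/3 = 10
Sxy = sum((xi-xbar)(yi-ybar)) = 120
Sxx = sum((xi-xbar)^2) = 278/3 ≈ 92.666667
b = Sxy / Sxx = 180/139 ≈ 1.294964

1.2950


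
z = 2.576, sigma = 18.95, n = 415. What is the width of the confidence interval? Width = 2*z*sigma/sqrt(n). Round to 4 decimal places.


width = 2*z*sigma/sqrt(n)
2*z*sigma = 2 * 2.576 * 18.95 = 97.6304
sqrt(415) ≈ 20.371549
width = 97.6304 / 20.371549 ≈ 4.792488

4.7925


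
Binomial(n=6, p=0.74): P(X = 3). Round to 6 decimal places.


P = C(n,k) * p^k * (1-p)^(n-k)
C(6,3) = 20
p^k = 0.74^3 = 0.405224
(1-p)^(n-k) = 0.26^3 = 0.017576
P = 20 * 0.405224 * 0.017576 ≈ 0.142444

0.142444


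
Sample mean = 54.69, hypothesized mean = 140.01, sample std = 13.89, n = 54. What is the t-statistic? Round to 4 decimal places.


t = (xbar - mu0) / (s/sqrt(n))
xbar - mu0 = 54.69 - 140.01 = -85.32
sqrt(54) ≈ 7.34846923
s/sqrt(n) = 13.89 / 7.34846923 ≈ 1.89018958
t = -85.32 / 1.89018958 ≈ -45.138329

-45.1383


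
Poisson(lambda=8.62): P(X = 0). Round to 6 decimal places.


P = e^(-lam) * lam^k / k!
e^(-8.62) ≈ 0.0001804603
lam^k = 8.62^0 = 1
k! = 0! = 1
P = 0.0001804603 * 1 / 1 ≈ 0.000180

0.000180


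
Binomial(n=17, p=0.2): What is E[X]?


E[X] = n*p = 17 * 0.2 = 3.4

3.4


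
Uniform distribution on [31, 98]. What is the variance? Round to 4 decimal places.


Var = (b-a)^2 / 12
(b-a)^2 = (98 - 31)^2 = 4489
Var = 4489/12 ≈ 374.083333

374.0833


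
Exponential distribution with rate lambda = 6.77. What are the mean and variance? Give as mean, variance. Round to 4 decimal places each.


mean = 1/lam, var = 1/lam^2
mean = 1 / 6.77 = 100/677 ≈ 0.147710
lam^2 = 6.77^2 = 45.8329
var = 1 / 45.8329 ≈ 0.021818

0.1477, 0.0218


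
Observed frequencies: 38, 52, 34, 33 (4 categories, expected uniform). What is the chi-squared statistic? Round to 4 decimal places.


chi2 = sum((O-E)^2/E), E = total/4
total = 157, E = 157/4 = 39.25
(38 - 39.25)^2 / 39.25 = 1.5625 / 39.25 = 25/628 ≈ 0.039809
(52 - 39.25)^2 / 39.25 = 162.5625 / 39.25 = 2601/628 ≈ 4.141720
(34 - 39.25)^2 / 39.25 = 27.5625 / 39.25 = 441/628 ≈ 0.702229
(33 - 39.25)^2 / 39.25 = 39.0625 / 39.25 = 625/628 ≈ 0.995223
chi2 = 923/157 ≈ 5.878981

5.8790


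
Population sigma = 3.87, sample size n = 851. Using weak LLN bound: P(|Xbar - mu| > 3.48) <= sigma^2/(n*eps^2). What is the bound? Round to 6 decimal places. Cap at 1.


bound = min(1, sigma^2/(n*eps^2))
sigma^2 = 3.87^2 = 14.9769
n*eps^2 = 851 * 3.48^2 = 851 * 12.1104 = 10305.9504
sigma^2/(n*eps^2) = 14.9769 / 10305.9504 ≈ 0.00145323

0.001453


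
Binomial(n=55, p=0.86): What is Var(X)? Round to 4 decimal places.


Var = n*p*(1-p) = 55 * 0.86 * 0.14 = 6.622

6.6220


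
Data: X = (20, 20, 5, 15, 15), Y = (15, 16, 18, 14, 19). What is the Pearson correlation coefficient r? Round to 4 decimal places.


r = sum((xi-xbar)(yi-ybar)) / sqrt(sum((xi-xbar)^2) * sum((yi-ybar)^2))
n = 5, xbar = 75/5 = 15, ybar = 82/5 = 16.4
Sxy = sum((xi-xbar)(yi-ybar)) = -25
Sxx = sum((xi-xbar)^2) = 150
Syy = sum((yi-ybar)^2) = 17.2
sqrt(Sxx*Syy) ≈ 50.793700
r = Sxy / sqrt(Sxx*Syy) = -25 / 50.793700 ≈ -0.492187

-0.4922


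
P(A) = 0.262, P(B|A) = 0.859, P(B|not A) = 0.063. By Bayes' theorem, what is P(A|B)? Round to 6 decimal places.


P(A|B) = P(B|A)*P(A) / P(B), P(B) = P(B|A)*P(A) + P(B|not A)*P(not A)
P(B|A)*P(A) = 0.859 * 0.262 = 0.225058
P(B|not A)*P(not A) = 0.063 * 0.738 = 0.046494
P(B) = 0.225058 + 0.046494 = 0.271552
P(A|B) = 0.225058 / 0.271552 ≈ 0.82878417

0.828784


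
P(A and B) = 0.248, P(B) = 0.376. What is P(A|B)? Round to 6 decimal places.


P(A|B) = P(A and B) / P(B) = 0.248 / 0.376 = 31/47 ≈ 0.65957447

0.659574


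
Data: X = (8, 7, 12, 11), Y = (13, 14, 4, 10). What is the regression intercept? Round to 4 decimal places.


a = ybar - b*xbar, where b = sum((xi-xbar)(yi-ybar)) / sum((xi-xbar)^2)
n = 4, xbar = 38/4 = 9.5, ybar = 41/4 = 10.25
Sxy = sum((xi-xbar)(yi-ybar)) = -29.5
Sxx = sum((xi-xbar)^2) = 17
b = Sxy / Sxx = -59/34 ≈ -1.735294
a = 10.25 - (-1.735294) * 9.5 = 909/34 ≈ 26.735294

26.7353


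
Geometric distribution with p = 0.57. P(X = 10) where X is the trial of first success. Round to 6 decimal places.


P = (1-p)^(k-1) * p
(1-p)^(k-1) = 0.43^9 ≈ 0.0005025926
P = 0.0005025926 * 0.57 ≈ 0.0002864778

0.000286


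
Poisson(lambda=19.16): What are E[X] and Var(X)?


E[X] = Var(X) = lambda = 19.16

19.16, 19.16


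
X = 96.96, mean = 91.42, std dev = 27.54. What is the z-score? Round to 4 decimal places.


z = (X - mu) / sigma
X - mu = 96.96 - 91.42 = 5.54
z = 5.54 / 27.54 = 277/1377 ≈ 0.201162

0.2012


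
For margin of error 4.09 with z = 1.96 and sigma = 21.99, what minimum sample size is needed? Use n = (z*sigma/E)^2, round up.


z*sigma/E = 1.96 * 21.99 / 4.09 ≈ 10.537995
(z*sigma/E)^2 ≈ 111.049341
round up: n = 112

112


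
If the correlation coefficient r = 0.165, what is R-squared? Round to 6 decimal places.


R^2 = r^2 = (0.165)^2 = 0.027225

0.027225


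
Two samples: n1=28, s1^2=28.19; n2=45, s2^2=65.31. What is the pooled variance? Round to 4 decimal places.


sp^2 = ((n1-1)*s1^2 + (n2-1)*s2^2)/(n1+n2-2)
(n1-1)*s1^2 = 27 * 28.19 = 761.13
(n2-1)*s2^2 = 44 * 65.31 = 2873.64
numerator = 761.13 + 2873.64 = 3634.77
n1+n2-2 = 71
sp^2 = 3634.77 / 71 = 363477/7100 ≈ 51.193944

51.1939


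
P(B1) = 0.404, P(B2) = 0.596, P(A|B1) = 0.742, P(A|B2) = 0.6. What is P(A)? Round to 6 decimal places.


P(A) = P(A|B1)*P(B1) + P(A|B2)*P(B2)
P(A|B1)*P(B1) = 0.742 * 0.404 = 0.299768
P(A|B2)*P(B2) = 0.6 * 0.596 = 0.3576
P(A) = 0.299768 + 0.3576 = 0.657368

0.657368


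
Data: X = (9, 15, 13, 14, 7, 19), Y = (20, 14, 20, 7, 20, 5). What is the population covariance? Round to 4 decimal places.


Cov = (1/n)*sum((xi-xbar)(yi-ybar))
n = 6, xbar = 77/6 ≈ 12.833333, ybar = 86/6 = 43/3 ≈ 14.333333
sum((xi-xbar)(yi-ybar)) = -362/3 ≈ -120.666667
Cov = -120.666667 / 6 = -181/9 ≈ -20.111111

-20.1111


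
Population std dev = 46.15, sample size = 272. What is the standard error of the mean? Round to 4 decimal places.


SE = sigma / sqrt(n)
sqrt(272) ≈ 16.492423
SE = 46.15 / 16.492423 ≈ 2.798255

2.7983


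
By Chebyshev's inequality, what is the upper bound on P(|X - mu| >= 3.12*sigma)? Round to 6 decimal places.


P <= 1/k^2
k^2 = 3.12^2 = 9.7344
1/k^2 = 1 / 9.7344 = 625/6084 ≈ 0.10272847

0.102728


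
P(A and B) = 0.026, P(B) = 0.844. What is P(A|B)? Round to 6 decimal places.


P(A|B) = P(A and B) / P(B) = 0.026 / 0.844 = 13/422 ≈ 0.03080569

0.030806


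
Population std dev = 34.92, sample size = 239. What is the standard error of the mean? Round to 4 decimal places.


SE = sigma / sqrt(n)
sqrt(239) ≈ 15.459625
SE = 34.92 / 15.459625 ≈ 2.258787

2.2588


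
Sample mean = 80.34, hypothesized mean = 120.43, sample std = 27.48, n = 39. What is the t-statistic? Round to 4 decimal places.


t = (xbar - mu0) / (s/sqrt(n))
xbar - mu0 = 80.34 - 120.43 = -40.09
sqrt(39) ≈ 6.24499800
s/sqrt(n) = 27.48 / 6.24499800 ≈ 4.40032167
t = -40.09 / 4.40032167 ≈ -9.110698

-9.1107


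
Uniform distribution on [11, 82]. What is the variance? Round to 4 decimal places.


Var = (b-a)^2 / 12
(b-a)^2 = (82 - 11)^2 = 5041
Var = 5041/12 ≈ 420.083333

420.0833


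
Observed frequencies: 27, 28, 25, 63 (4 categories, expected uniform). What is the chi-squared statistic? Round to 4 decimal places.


chi2 = sum((O-E)^2/E), E = total/4
total = 143, E = 143/4 = 35.75
(27 - 35.75)^2 / 35.75 = 76.5625 / 35.75 = 1225/572 ≈ 2.141608
(28 - 35.75)^2 / 35.75 = 60.0625 / 35.75 = 961/572 ≈ 1.680070
(25 - 35.75)^2 / 35.75 = 115.5625 / 35.75 = 1849/572 ≈ 3.232517
(63 - 35.75)^2 / 35.75 = 742.5625 / 35.75 = 11881/572 ≈ 20.770979
chi2 = 3979/143 ≈ 27.825175

27.8252


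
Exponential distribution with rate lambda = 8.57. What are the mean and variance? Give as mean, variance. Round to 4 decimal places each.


mean = 1/lam, var = 1/lam^2
mean = 1 / 8.57 = 100/857 ≈ 0.116686
lam^2 = 8.57^2 = 73.4449
var = 1 / 73.4449 ≈ 0.013616

0.1167, 0.0136


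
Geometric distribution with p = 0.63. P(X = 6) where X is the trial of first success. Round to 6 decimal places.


P = (1-p)^(k-1) * p
(1-p)^(k-1) = 0.37^5 ≈ 0.006934396
P = 0.006934396 * 0.63 ≈ 0.004368669

0.004369


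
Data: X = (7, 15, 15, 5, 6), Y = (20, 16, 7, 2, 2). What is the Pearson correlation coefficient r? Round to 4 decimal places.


r = sum((xi-xbar)(yi-ybar)) / sqrt(sum((xi-xbar)^2) * sum((yi-ybar)^2))
n = 5, xbar = 48/5 = 9.6, ybar = 47/5 = 9.4
Sxy = sum((xi-xbar)(yi-ybar)) = 55.8
Sxx = sum((xi-xbar)^2) = 99.2
Syy = sum((yi-ybar)^2) = 271.2
sqrt(Sxx*Syy) ≈ 164.021462
r = Sxy / sqrt(Sxx*Syy) = 55.8 / 164.021462 ≈ 0.340199

0.3402


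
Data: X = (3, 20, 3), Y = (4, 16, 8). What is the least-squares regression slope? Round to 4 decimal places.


b = sum((xi-xbar)(yi-ybar)) / sum((xi-xbar)^2)
n = 3, xbar = 26/3 ≈ 8.666667, ybar = 28/3 ≈ 9.333333
Sxy = sum((xi-xbar)(yi-ybar)) = 340/3 ≈ 113.333333
Sxx = sum((xi-xbar)^2) = 578/3 ≈ 192.666667
b = Sxy / Sxx = 10/17 ≈ 0.588235

0.5882


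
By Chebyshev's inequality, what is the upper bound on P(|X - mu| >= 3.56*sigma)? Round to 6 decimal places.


P <= 1/k^2
k^2 = 3.56^2 = 12.6736
1/k^2 = 1 / 12.6736 = 625/7921 ≈ 0.07890418

0.078904


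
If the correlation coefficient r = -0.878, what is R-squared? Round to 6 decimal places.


R^2 = r^2 = (-0.878)^2 = 0.770884

0.770884


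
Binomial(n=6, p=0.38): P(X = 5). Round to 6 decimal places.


P = C(n,k) * p^k * (1-p)^(n-k)
C(6,5) = 6
p^k = 0.38^5 ≈ 0.007923517
(1-p)^(n-k) = 0.62^1 = 0.62
P = 6 * 0.007923517 * 0.62 ≈ 0.029475

0.029475


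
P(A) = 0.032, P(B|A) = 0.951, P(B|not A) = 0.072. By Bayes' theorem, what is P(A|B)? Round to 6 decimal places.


P(A|B) = P(B|A)*P(A) / P(B), P(B) = P(B|A)*P(A) + P(B|not A)*P(not A)
P(B|A)*P(A) = 0.951 * 0.032 = 0.030432
P(B|not A)*P(not A) = 0.072 * 0.968 = 0.069696
P(B) = 0.030432 + 0.069696 = 0.100128
P(A|B) = 0.030432 / 0.100128 = 317/1043 ≈ 0.30393097

0.303931


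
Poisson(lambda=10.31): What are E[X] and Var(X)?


E[X] = Var(X) = lambda = 10.31

10.31, 10.31


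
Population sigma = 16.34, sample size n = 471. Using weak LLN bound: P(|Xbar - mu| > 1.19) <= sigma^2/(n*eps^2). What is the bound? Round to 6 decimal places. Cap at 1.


bound = min(1, sigma^2/(n*eps^2))
sigma^2 = 16.34^2 = 266.9956
n*eps^2 = 471 * 1.19^2 = 471 * 1.4161 = 666.9831
sigma^2/(n*eps^2) = 266.9956 / 666.9831 ≈ 0.40030340

0.400303


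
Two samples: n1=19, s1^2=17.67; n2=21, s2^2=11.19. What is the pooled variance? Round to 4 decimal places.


sp^2 = ((n1-1)*s1^2 + (n2-1)*s2^2)/(n1+n2-2)
(n1-1)*s1^2 = 18 * 17.67 = 318.06
(n2-1)*s2^2 = 20 * 11.19 = 223.8
numerator = 318.06 + 223.8 = 541.86
n1+n2-2 = 38
sp^2 = 541.86 / 38 = 27093/1900 ≈ 14.259474

14.2595


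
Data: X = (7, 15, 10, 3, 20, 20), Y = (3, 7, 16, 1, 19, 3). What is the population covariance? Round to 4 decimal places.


Cov = (1/n)*sum((xi-xbar)(yi-ybar))
n = 6, xbar = 75/6 = 12.5, ybar = 49/6 ≈ 8.166667
sum((xi-xbar)(yi-ybar)) = 116.5
Cov = 116.5 / 6 = 233/12 ≈ 19.416667

19.4167


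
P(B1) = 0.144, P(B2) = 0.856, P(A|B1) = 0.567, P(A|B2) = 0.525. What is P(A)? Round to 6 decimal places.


P(A) = P(A|B1)*P(B1) + P(A|B2)*P(B2)
P(A|B1)*P(B1) = 0.567 * 0.144 = 0.081648
P(A|B2)*P(B2) = 0.525 * 0.856 = 0.4494
P(A) = 0.081648 + 0.4494 = 0.531048

0.531048


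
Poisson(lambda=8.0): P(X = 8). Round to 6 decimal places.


P = e^(-lam) * lam^k / k!
e^(-8.0) ≈ 0.0003354626
lam^k = 8.0^8 = 16777216
k! = 8! = 40320
P = 0.0003354626 * 16777216 / 40320 ≈ 0.139587

0.139587


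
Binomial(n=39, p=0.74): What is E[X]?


E[X] = n*p = 39 * 0.74 = 28.86

28.86


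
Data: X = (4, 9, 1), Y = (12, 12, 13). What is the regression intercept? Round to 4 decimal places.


a = ybar - b*xbar, where b = sum((xi-xbar)(yi-ybar)) / sum((xi-xbar)^2)
n = 3, xbar = 14/3 ≈ 4.666667, ybar = 37/3 ≈ 12.333333
Sxy = sum((xi-xbar)(yi-ybar)) = -11/3 ≈ -3.666667
Sxx = sum((xi-xbar)^2) = 98/3 ≈ 32.666667
b = Sxy / Sxx = -11/98 ≈ -0.112245
a = 12.333333 - (-0.112245) * 4.666667 = 90/7 ≈ 12.857143

12.8571


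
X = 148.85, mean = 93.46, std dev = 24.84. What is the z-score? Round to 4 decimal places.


z = (X - mu) / sigma
X - mu = 148.85 - 93.46 = 55.39
z = 55.39 / 24.84 = 5539/2484 ≈ 2.229871

2.2299


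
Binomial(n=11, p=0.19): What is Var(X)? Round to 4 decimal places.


Var = n*p*(1-p) = 11 * 0.19 * 0.81 = 1.6929

1.6929


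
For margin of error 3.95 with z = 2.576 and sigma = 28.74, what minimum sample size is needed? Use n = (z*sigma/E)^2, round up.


z*sigma/E = 2.576 * 28.74 / 3.95 ≈ 18.742846
(z*sigma/E)^2 ≈ 351.294260
round up: n = 352

352


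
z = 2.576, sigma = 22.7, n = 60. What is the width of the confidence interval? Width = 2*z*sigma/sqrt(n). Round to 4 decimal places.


width = 2*z*sigma/sqrt(n)
2*z*sigma = 2 * 2.576 * 22.7 = 116.9504
sqrt(60) ≈ 7.745967
width = 116.9504 / 7.745967 ≈ 15.098232

15.0982


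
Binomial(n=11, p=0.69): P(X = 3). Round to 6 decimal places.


P = C(n,k) * p^k * (1-p)^(n-k)
C(11,3) = 165
p^k = 0.69^3 = 0.328509
(1-p)^(n-k) = 0.31^8 ≈ 0.00008528910
P = 165 * 0.328509 * 0.00008528910 ≈ 0.004623

0.004623


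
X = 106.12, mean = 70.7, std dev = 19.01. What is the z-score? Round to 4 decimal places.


z = (X - mu) / sigma
X - mu = 106.12 - 70.7 = 35.42
z = 35.42 / 19.01 = 3542/1901 ≈ 1.863230

1.8632


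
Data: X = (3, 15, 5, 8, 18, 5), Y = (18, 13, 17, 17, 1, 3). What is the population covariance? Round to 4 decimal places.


Cov = (1/n)*sum((xi-xbar)(yi-ybar))
n = 6, xbar = 54/6 = 9, ybar = 69/6 = 11.5
sum((xi-xbar)(yi-ybar)) = -118
Cov = -118 / 6 = -59/3 ≈ -19.666667

-19.6667


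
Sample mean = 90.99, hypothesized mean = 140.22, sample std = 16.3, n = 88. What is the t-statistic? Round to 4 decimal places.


t = (xbar - mu0) / (s/sqrt(n))
xbar - mu0 = 90.99 - 140.22 = -49.23
sqrt(88) ≈ 9.38083152
s/sqrt(n) = 16.3 / 9.38083152 ≈ 1.73758584
t = -49.23 / 1.73758584 ≈ -28.332413

-28.3324


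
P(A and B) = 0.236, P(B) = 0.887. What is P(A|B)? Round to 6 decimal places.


P(A|B) = P(A and B) / P(B) = 0.236 / 0.887 = 236/887 ≈ 0.26606539

0.266065


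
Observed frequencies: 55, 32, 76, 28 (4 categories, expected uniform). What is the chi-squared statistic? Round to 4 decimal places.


chi2 = sum((O-E)^2/E), E = total/4
total = 191, E = 191/4 = 47.75
(55 - 47.75)^2 / 47.75 = 52.5625 / 47.75 = 841/764 ≈ 1.100785
(32 - 47.75)^2 / 47.75 = 248.0625 / 47.75 = 3969/764 ≈ 5.195026
(76 - 47.75)^2 / 47.75 = 798.0625 / 47.75 = 12769/764 ≈ 16.713351
(28 - 47.75)^2 / 47.75 = 390.0625 / 47.75 = 6241/764 ≈ 8.168848
chi2 = 5955/191 ≈ 31.178010

31.1780


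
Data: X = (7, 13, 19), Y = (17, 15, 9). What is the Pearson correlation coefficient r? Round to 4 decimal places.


r = sum((xi-xbar)(yi-ybar)) / sqrt(sum((xi-xbar)^2) * sum((yi-ybar)^2))
n = 3, xbar = 39/3 = 13, ybar = 41/3 ≈ 13.666667
Sxy = sum((xi-xbar)(yi-ybar)) = -48
Sxx = sum((xi-xbar)^2) = 72
Syy = sum((yi-ybar)^2) = 104/3 ≈ 34.666667
sqrt(Sxx*Syy) ≈ 49.959984
r = Sxy / sqrt(Sxx*Syy) = -48 / 49.959984 ≈ -0.960769

-0.9608


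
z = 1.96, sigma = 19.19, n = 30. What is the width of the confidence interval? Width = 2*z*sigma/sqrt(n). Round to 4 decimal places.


width = 2*z*sigma/sqrt(n)
2*z*sigma = 2 * 1.96 * 19.19 = 75.2248
sqrt(30) ≈ 5.477226
width = 75.2248 / 5.477226 ≈ 13.734107

13.7341


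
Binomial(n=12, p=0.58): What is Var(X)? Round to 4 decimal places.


Var = n*p*(1-p) = 12 * 0.58 * 0.42 = 2.9232

2.9232


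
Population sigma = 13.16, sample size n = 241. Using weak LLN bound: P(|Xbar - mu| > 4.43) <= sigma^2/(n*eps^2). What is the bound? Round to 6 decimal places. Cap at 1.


bound = min(1, sigma^2/(n*eps^2))
sigma^2 = 13.16^2 = 173.1856
n*eps^2 = 241 * 4.43^2 = 241 * 19.6249 = 4729.6009
sigma^2/(n*eps^2) = 173.1856 / 4729.6009 ≈ 0.03661738

0.036617


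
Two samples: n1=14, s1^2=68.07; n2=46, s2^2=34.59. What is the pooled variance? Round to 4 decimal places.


sp^2 = ((n1-1)*s1^2 + (n2-1)*s2^2)/(n1+n2-2)
(n1-1)*s1^2 = 13 * 68.07 = 884.91
(n2-1)*s2^2 = 45 * 34.59 = 1556.55
numerator = 884.91 + 1556.55 = 2441.46
n1+n2-2 = 58
sp^2 = 2441.46 / 58 = 122073/2900 ≈ 42.094138

42.0941


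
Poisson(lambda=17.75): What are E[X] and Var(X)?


E[X] = Var(X) = lambda = 17.75

17.75, 17.75


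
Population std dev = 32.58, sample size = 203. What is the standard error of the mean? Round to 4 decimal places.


SE = sigma / sqrt(n)
sqrt(203) ≈ 14.247807
SE = 32.58 / 14.247807 ≈ 2.286668

2.2867


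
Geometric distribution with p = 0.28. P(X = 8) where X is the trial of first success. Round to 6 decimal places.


P = (1-p)^(k-1) * p
(1-p)^(k-1) = 0.72^7 ≈ 0.1003061
P = 0.1003061 * 0.28 ≈ 0.02808572

0.028086


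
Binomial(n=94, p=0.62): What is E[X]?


E[X] = n*p = 94 * 0.62 = 58.28

58.28


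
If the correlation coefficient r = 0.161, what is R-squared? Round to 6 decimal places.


R^2 = r^2 = (0.161)^2 = 0.025921

0.025921


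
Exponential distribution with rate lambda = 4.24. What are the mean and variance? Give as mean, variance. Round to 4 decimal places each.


mean = 1/lam, var = 1/lam^2
mean = 1 / 4.24 = 25/106 ≈ 0.235849
lam^2 = 4.24^2 = 17.9776
var = 1 / 17.9776 ≈ 0.055625

0.2358, 0.0556


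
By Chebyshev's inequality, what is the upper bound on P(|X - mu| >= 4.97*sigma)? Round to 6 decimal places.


P <= 1/k^2
k^2 = 4.97^2 = 24.7009
1/k^2 = 1 / 24.7009 ≈ 0.04048435

0.040484


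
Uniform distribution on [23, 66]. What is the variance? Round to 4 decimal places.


Var = (b-a)^2 / 12
(b-a)^2 = (66 - 23)^2 = 1849
Var = 1849/12 ≈ 154.083333

154.0833


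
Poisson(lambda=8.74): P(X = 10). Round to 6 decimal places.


P = e^(-lam) * lam^k / k!
e^(-8.74) ≈ 0.0001600539
lam^k = 8.74^10 ≈ 2600844135.223482
k! = 10! = 3628800
P = 0.0001600539 * 2600844135.223482 / 3628800 ≈ 0.114714

0.114714


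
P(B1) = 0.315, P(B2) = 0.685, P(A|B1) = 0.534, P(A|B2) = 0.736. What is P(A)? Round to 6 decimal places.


P(A) = P(A|B1)*P(B1) + P(A|B2)*P(B2)
P(A|B1)*P(B1) = 0.534 * 0.315 = 0.16821
P(A|B2)*P(B2) = 0.736 * 0.685 = 0.50416
P(A) = 0.16821 + 0.50416 = 0.67237

0.672370


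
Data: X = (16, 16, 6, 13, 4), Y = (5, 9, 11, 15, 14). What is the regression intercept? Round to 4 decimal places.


a = ybar - b*xbar, where b = sum((xi-xbar)(yi-ybar)) / sum((xi-xbar)^2)
n = 5, xbar = 55/5 = 11, ybar = 54/5 = 10.8
Sxy = sum((xi-xbar)(yi-ybar)) = -53
Sxx = sum((xi-xbar)^2) = 128
b = Sxy / Sxx = -53/128 ≈ -0.414063
a = 10.8 - (-0.414063) * 11 = 9827/640 ≈ 15.354688

15.3547


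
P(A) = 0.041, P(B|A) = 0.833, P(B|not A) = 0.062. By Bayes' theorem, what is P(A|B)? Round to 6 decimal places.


P(A|B) = P(B|A)*P(A) / P(B), P(B) = P(B|A)*P(A) + P(B|not A)*P(not A)
P(B|A)*P(A) = 0.833 * 0.041 = 0.034153
P(B|not A)*P(not A) = 0.062 * 0.959 = 0.059458
P(B) = 0.034153 + 0.059458 = 0.093611
P(A|B) = 0.034153 / 0.093611 ≈ 0.36483960

0.364840


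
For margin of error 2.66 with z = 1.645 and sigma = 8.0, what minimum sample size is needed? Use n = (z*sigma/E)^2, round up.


z*sigma/E = 1.645 * 8.0 / 2.66 = 94/19 ≈ 4.947368
(z*sigma/E)^2 = 8836/361 ≈ 24.476454
round up: n = 25

25


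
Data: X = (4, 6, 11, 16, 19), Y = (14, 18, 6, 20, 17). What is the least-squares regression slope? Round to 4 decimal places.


b = sum((xi-xbar)(yi-ybar)) / sum((xi-xbar)^2)
n = 5, xbar = 56/5 = 11.2, ybar = 75/5 = 15
Sxy = sum((xi-xbar)(yi-ybar)) = 33
Sxx = sum((xi-xbar)^2) = 162.8
b = Sxy / Sxx = 15/74 ≈ 0.202703

0.2027


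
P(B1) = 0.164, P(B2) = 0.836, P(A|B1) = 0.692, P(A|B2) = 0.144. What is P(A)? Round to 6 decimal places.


P(A) = P(A|B1)*P(B1) + P(A|B2)*P(B2)
P(A|B1)*P(B1) = 0.692 * 0.164 = 0.113488
P(A|B2)*P(B2) = 0.144 * 0.836 = 0.120384
P(A) = 0.113488 + 0.120384 = 0.233872

0.233872


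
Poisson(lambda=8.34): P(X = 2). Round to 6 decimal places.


P = e^(-lam) * lam^k / k!
e^(-8.34) ≈ 0.0002387723
lam^k = 8.34^2 = 69.5556
k! = 2! = 2
P = 0.0002387723 * 69.5556 / 2 ≈ 0.008304

0.008304


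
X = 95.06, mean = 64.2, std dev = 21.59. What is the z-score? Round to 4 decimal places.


z = (X - mu) / sigma
X - mu = 95.06 - 64.2 = 30.86
z = 30.86 / 21.59 = 3086/2159 ≈ 1.429365

1.4294


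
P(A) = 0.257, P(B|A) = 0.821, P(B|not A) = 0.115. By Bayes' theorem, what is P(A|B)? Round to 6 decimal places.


P(A|B) = P(B|A)*P(A) / P(B), P(B) = P(B|A)*P(A) + P(B|not A)*P(not A)
P(B|A)*P(A) = 0.821 * 0.257 = 0.210997
P(B|not A)*P(not A) = 0.115 * 0.743 = 0.085445
P(B) = 0.210997 + 0.085445 = 0.296442
P(A|B) = 0.210997 / 0.296442 ≈ 0.71176486

0.711765


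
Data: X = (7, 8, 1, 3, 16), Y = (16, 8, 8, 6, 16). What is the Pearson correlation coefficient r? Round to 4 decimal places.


r = sum((xi-xbar)(yi-ybar)) / sqrt(sum((xi-xbar)^2) * sum((yi-ybar)^2))
n = 5, xbar = 35/5 = 7, ybar = 54/5 = 10.8
Sxy = sum((xi-xbar)(yi-ybar)) = 80
Sxx = sum((xi-xbar)^2) = 134
Syy = sum((yi-ybar)^2) = 92.8
sqrt(Sxx*Syy) ≈ 111.513228
r = Sxy / sqrt(Sxx*Syy) = 80 / 111.513228 ≈ 0.717404

0.7174


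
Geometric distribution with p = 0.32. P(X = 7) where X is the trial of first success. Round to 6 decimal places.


P = (1-p)^(k-1) * p
(1-p)^(k-1) = 0.68^6 ≈ 0.09886748
P = 0.09886748 * 0.32 ≈ 0.03163759

0.031638


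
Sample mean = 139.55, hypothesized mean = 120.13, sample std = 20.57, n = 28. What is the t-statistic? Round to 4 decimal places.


t = (xbar - mu0) / (s/sqrt(n))
xbar - mu0 = 139.55 - 120.13 = 19.42
sqrt(28) ≈ 5.29150262
s/sqrt(n) = 20.57 / 5.29150262 ≈ 3.88736460
t = 19.42 / 3.88736460 ≈ 4.995672

4.9957


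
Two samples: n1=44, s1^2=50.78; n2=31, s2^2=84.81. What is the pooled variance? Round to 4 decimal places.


sp^2 = ((n1-1)*s1^2 + (n2-1)*s2^2)/(n1+n2-2)
(n1-1)*s1^2 = 43 * 50.78 = 2183.54
(n2-1)*s2^2 = 30 * 84.81 = 2544.3
numerator = 2183.54 + 2544.3 = 4727.84
n1+n2-2 = 73
sp^2 = 4727.84 / 73 = 118196/1825 ≈ 64.764932

64.7649


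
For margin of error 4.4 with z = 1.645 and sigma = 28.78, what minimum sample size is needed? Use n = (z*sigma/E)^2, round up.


z*sigma/E = 1.645 * 28.78 / 4.4 ≈ 10.759795
(z*sigma/E)^2 ≈ 115.773198
round up: n = 116

116


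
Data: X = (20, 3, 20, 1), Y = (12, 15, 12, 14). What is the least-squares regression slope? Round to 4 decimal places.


b = sum((xi-xbar)(yi-ybar)) / sum((xi-xbar)^2)
n = 4, xbar = 44/4 = 11, ybar = 53/4 = 13.25
Sxy = sum((xi-xbar)(yi-ybar)) = -44
Sxx = sum((xi-xbar)^2) = 326
b = Sxy / Sxx = -22/163 ≈ -0.134969

-0.1350


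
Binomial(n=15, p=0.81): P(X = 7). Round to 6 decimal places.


P = C(n,k) * p^k * (1-p)^(n-k)
C(15,7) = 6435
p^k = 0.81^7 ≈ 0.2287679
(1-p)^(n-k) = 0.19^8 ≈ 0.000001698356
P = 6435 * 0.2287679 * 0.000001698356 ≈ 0.002500

0.002500


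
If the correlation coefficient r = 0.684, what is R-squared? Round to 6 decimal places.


R^2 = r^2 = (0.684)^2 = 0.467856

0.467856


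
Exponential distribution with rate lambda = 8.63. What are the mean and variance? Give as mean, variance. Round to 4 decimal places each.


mean = 1/lam, var = 1/lam^2
mean = 1 / 8.63 = 100/863 ≈ 0.115875
lam^2 = 8.63^2 = 74.4769
var = 1 / 74.4769 ≈ 0.013427

0.1159, 0.0134


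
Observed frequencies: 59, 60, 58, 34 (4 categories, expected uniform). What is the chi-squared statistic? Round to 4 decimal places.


chi2 = sum((O-E)^2/E), E = total/4
total = 211, E = 211/4 = 52.75
(59 - 52.75)^2 / 52.75 = 39.0625 / 52.75 = 625/844 ≈ 0.740521
(60 - 52.75)^2 / 52.75 = 52.5625 / 52.75 = 841/844 ≈ 0.996445
(58 - 52.75)^2 / 52.75 = 27.5625 / 52.75 = 441/844 ≈ 0.522512
(34 - 52.75)^2 / 52.75 = 351.5625 / 52.75 = 5625/844 ≈ 6.664692
chi2 = 1883/211 ≈ 8.924171

8.9242


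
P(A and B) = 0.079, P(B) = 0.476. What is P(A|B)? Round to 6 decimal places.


P(A|B) = P(A and B) / P(B) = 0.079 / 0.476 = 79/476 ≈ 0.16596639

0.165966


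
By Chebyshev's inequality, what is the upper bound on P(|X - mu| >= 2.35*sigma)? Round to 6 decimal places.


P <= 1/k^2
k^2 = 2.35^2 = 5.5225
1/k^2 = 1 / 5.5225 = 400/2209 ≈ 0.18107741

0.181077


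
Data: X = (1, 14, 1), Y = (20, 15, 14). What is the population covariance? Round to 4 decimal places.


Cov = (1/n)*sum((xi-xbar)(yi-ybar))
n = 3, xbar = 16/3 ≈ 5.333333, ybar = 49/3 ≈ 16.333333
sum((xi-xbar)(yi-ybar)) = -52/3 ≈ -17.333333
Cov = -17.333333 / 3 = -52/9 ≈ -5.777778

-5.7778


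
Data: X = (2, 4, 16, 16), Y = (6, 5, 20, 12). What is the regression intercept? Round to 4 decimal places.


a = ybar - b*xbar, where b = sum((xi-xbar)(yi-ybar)) / sum((xi-xbar)^2)
n = 4, xbar = 38/4 = 9.5, ybar = 43/4 = 10.75
Sxy = sum((xi-xbar)(yi-ybar)) = 135.5
Sxx = sum((xi-xbar)^2) = 171
b = Sxy / Sxx = 271/342 ≈ 0.792398
a = 10.75 - 0.792398 * 9.5 = 29/9 ≈ 3.222222

3.2222


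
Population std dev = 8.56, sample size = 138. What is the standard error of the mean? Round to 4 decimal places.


SE = sigma / sqrt(n)
sqrt(138) ≈ 11.747340
SE = 8.56 / 11.747340 ≈ 0.728676

0.7287


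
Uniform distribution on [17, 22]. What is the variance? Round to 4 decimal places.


Var = (b-a)^2 / 12
(b-a)^2 = (22 - 17)^2 = 25
Var = 25/12 ≈ 2.083333

2.0833


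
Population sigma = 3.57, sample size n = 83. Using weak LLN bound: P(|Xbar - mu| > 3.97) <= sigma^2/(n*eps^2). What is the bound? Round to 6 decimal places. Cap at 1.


bound = min(1, sigma^2/(n*eps^2))
sigma^2 = 3.57^2 = 12.7449
n*eps^2 = 83 * 3.97^2 = 83 * 15.7609 = 1308.1547
sigma^2/(n*eps^2) = 12.7449 / 1308.1547 ≈ 0.00974266

0.009743


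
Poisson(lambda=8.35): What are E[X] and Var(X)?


E[X] = Var(X) = lambda = 8.35

8.35, 8.35


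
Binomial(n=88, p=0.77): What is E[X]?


E[X] = n*p = 88 * 0.77 = 67.76

67.76


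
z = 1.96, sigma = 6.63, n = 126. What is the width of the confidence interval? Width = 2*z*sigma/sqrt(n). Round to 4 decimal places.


width = 2*z*sigma/sqrt(n)
2*z*sigma = 2 * 1.96 * 6.63 = 25.9896
sqrt(126) ≈ 11.224972
width = 25.9896 / 11.224972 ≈ 2.315338

2.3153


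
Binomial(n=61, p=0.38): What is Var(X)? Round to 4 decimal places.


Var = n*p*(1-p) = 61 * 0.38 * 0.62 = 14.3716

14.3716


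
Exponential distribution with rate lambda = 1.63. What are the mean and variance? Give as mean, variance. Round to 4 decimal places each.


mean = 1/lam, var = 1/lam^2
mean = 1 / 1.63 = 100/163 ≈ 0.613497
lam^2 = 1.63^2 = 2.6569
var = 1 / 2.6569 ≈ 0.376378

0.6135, 0.3764


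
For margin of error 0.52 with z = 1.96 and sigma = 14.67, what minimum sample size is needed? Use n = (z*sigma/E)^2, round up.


z*sigma/E = 1.96 * 14.67 / 0.52 = 71883/1300 ≈ 55.294615
(z*sigma/E)^2 ≈ 3057.494491
round up: n = 3058

3058


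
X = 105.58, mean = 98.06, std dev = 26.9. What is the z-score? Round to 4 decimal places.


z = (X - mu) / sigma
X - mu = 105.58 - 98.06 = 7.52
z = 7.52 / 26.9 = 376/1345 ≈ 0.279554

0.2796


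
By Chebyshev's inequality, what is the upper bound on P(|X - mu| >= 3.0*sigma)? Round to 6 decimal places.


P <= 1/k^2
k^2 = 3.0^2 = 9
1/k^2 = 1 / 9 = 1/9 ≈ 0.11111111

0.111111


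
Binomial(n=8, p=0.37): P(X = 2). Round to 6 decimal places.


P = C(n,k) * p^k * (1-p)^(n-k)
C(8,2) = 28
p^k = 0.37^2 = 0.1369
(1-p)^(n-k) = 0.63^6 ≈ 0.06252350
P = 28 * 0.1369 * 0.06252350 ≈ 0.239665

0.239665


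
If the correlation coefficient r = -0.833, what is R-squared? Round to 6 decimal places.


R^2 = r^2 = (-0.833)^2 = 0.693889

0.693889


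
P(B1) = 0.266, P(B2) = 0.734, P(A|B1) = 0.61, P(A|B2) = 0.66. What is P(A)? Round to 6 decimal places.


P(A) = P(A|B1)*P(B1) + P(A|B2)*P(B2)
P(A|B1)*P(B1) = 0.61 * 0.266 = 0.16226
P(A|B2)*P(B2) = 0.66 * 0.734 = 0.48444
P(A) = 0.16226 + 0.48444 = 0.6467

0.646700


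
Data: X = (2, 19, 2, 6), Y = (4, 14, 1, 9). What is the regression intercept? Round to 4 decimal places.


a = ybar - b*xbar, where b = sum((xi-xbar)(yi-ybar)) / sum((xi-xbar)^2)
n = 4, xbar = 29/4 = 7.25, ybar = 28/4 = 7
Sxy = sum((xi-xbar)(yi-ybar)) = 127
Sxx = sum((xi-xbar)^2) = 194.75
b = Sxy / Sxx = 508/779 ≈ 0.652118
a = 7 - 0.652118 * 7.25 = 1770/779 ≈ 2.272144

2.2721


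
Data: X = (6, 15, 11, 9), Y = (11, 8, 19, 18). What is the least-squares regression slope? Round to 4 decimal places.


b = sum((xi-xbar)(yi-ybar)) / sum((xi-xbar)^2)
n = 4, xbar = 41/4 = 10.25, ybar = 56/4 = 14
Sxy = sum((xi-xbar)(yi-ybar)) = -17
Sxx = sum((xi-xbar)^2) = 42.75
b = Sxy / Sxx = -68/171 ≈ -0.397661

-0.3977


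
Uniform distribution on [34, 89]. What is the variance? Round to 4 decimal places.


Var = (b-a)^2 / 12
(b-a)^2 = (89 - 34)^2 = 3025
Var = 3025/12 ≈ 252.083333

252.0833


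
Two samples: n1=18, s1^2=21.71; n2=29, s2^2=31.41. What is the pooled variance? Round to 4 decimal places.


sp^2 = ((n1-1)*s1^2 + (n2-1)*s2^2)/(n1+n2-2)
(n1-1)*s1^2 = 17 * 21.71 = 369.07
(n2-1)*s2^2 = 28 * 31.41 = 879.48
numerator = 369.07 + 879.48 = 1248.55
n1+n2-2 = 45
sp^2 = 1248.55 / 45 = 24971/900 ≈ 27.745556

27.7456


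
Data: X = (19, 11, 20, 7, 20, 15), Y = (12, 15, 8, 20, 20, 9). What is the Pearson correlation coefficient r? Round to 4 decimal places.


r = sum((xi-xbar)(yi-ybar)) / sqrt(sum((xi-xbar)^2) * sum((yi-ybar)^2))
n = 6, xbar = 92/6 = 46/3 ≈ 15.333333, ybar = 84/6 = 14
Sxy = sum((xi-xbar)(yi-ybar)) = -60
Sxx = sum((xi-xbar)^2) = 436/3 ≈ 145.333333
Syy = sum((yi-ybar)^2) = 138
sqrt(Sxx*Syy) ≈ 141.619208
r = Sxy / sqrt(Sxx*Syy) = -60 / 141.619208 ≈ -0.423671

-0.4237


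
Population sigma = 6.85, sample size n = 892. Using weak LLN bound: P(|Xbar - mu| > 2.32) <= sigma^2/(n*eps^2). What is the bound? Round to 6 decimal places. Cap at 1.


bound = min(1, sigma^2/(n*eps^2))
sigma^2 = 6.85^2 = 46.9225
n*eps^2 = 892 * 2.32^2 = 892 * 5.3824 = 4801.1008
sigma^2/(n*eps^2) = 46.9225 / 4801.1008 ≈ 0.00977328

0.009773


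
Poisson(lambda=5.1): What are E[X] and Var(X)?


E[X] = Var(X) = lambda = 5.1

5.1, 5.1


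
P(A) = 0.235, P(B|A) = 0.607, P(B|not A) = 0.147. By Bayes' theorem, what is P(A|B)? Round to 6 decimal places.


P(A|B) = P(B|A)*P(A) / P(B), P(B) = P(B|A)*P(A) + P(B|not A)*P(not A)
P(B|A)*P(A) = 0.607 * 0.235 = 0.142645
P(B|not A)*P(not A) = 0.147 * 0.765 = 0.112455
P(B) = 0.142645 + 0.112455 = 0.2551
P(A|B) = 0.142645 / 0.2551 ≈ 0.55917287

0.559173


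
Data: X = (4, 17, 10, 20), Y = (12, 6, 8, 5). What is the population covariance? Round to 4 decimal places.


Cov = (1/n)*sum((xi-xbar)(yi-ybar))
n = 4, xbar = 51/4 = 12.75, ybar = 31/4 = 7.75
sum((xi-xbar)(yi-ybar)) = -65.25
Cov = -65.25 / 4 = -16.3125

-16.3125


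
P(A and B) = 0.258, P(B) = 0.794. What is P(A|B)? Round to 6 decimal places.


P(A|B) = P(A and B) / P(B) = 0.258 / 0.794 = 129/397 ≈ 0.32493703

0.324937


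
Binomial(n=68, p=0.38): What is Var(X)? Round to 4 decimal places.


Var = n*p*(1-p) = 68 * 0.38 * 0.62 = 16.0208

16.0208


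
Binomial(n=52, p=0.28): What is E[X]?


E[X] = n*p = 52 * 0.28 = 14.56

14.56


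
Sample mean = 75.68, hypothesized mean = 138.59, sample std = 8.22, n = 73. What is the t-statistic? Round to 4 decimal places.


t = (xbar - mu0) / (s/sqrt(n))
xbar - mu0 = 75.68 - 138.59 = -62.91
sqrt(73) ≈ 8.54400375
s/sqrt(n) = 8.22 / 8.54400375 ≈ 0.96207823
t = -62.91 / 0.96207823 ≈ -65.389693

-65.3897


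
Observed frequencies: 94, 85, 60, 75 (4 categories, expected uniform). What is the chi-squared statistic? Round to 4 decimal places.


chi2 = sum((O-E)^2/E), E = total/4
total = 314, E = 314/4 = 78.5
(94 - 78.5)^2 / 78.5 = 240.25 / 78.5 = 961/314 ≈ 3.060510
(85 - 78.5)^2 / 78.5 = 42.25 / 78.5 = 169/314 ≈ 0.538217
(60 - 78.5)^2 / 78.5 = 342.25 / 78.5 = 1369/314 ≈ 4.359873
(75 - 78.5)^2 / 78.5 = 12.25 / 78.5 = 49/314 ≈ 0.156051
chi2 = 1274/157 ≈ 8.114650

8.1146


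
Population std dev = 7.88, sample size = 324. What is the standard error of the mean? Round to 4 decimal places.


SE = sigma / sqrt(n)
sqrt(324) = 18
SE = 7.88 / 18 = 197/450 ≈ 0.437778

0.4378


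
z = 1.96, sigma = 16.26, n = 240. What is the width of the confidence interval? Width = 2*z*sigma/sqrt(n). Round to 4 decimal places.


width = 2*z*sigma/sqrt(n)
2*z*sigma = 2 * 1.96 * 16.26 = 63.7392
sqrt(240) ≈ 15.491933
width = 63.7392 / 15.491933 ≈ 4.114348

4.1143


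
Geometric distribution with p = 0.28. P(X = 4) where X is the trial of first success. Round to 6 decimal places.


P = (1-p)^(k-1) * p
(1-p)^(k-1) = 0.72^3 = 0.373248
P = 0.373248 * 0.28 ≈ 0.1045094

0.104509


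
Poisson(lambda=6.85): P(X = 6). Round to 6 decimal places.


P = e^(-lam) * lam^k / k!
e^(-6.85) ≈ 0.001059456
lam^k = 6.85^6 ≈ 103310.253916
k! = 6! = 720
P = 0.001059456 * 103310.253916 / 720 ≈ 0.152018

0.152018


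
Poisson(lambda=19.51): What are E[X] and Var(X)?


E[X] = Var(X) = lambda = 19.51

19.51, 19.51


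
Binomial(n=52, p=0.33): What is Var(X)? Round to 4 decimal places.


Var = n*p*(1-p) = 52 * 0.33 * 0.67 = 11.4972

11.4972


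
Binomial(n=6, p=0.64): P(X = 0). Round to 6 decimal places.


P = C(n,k) * p^k * (1-p)^(n-k)
C(6,0) = 1
p^k = 0.64^0 = 1
(1-p)^(n-k) = 0.36^6 ≈ 0.002176782
P = 1 * 1 * 0.002176782 ≈ 0.002177

0.002177
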